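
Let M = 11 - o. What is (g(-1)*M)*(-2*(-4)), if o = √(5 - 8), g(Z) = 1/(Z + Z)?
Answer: -44 + 4*I*√3 ≈ -44.0 + 6.9282*I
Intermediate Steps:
g(Z) = 1/(2*Z)
o = I*√3 (o = √(-3) = I*√3 ≈ 1.732*I)
M = 11 - I*√3 ≈ 11.0 - 1.732*I
(g(-1)*M)*(-2*(-4)) = (((½)/(-1))*(11 - I*√3))*(-2*(-4)) = (((½)*(-1))*(11 - I*√3))*8 = -(11 - I*√3)/2*8 = (-11/2 + I*√3/2)*8 = -44 + 4*I*√3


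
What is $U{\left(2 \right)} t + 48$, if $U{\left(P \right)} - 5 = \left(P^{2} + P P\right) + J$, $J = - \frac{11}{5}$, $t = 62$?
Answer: $\frac{3588}{5} \approx 717.6$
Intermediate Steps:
$J = - \frac{11}{5}$ ($J = \left(-11\right) \frac{1}{5} = - \frac{11}{5} \approx -2.2$)
$U{\left(P \right)} = \frac{14}{5} + 2 P^{2}$ ($U{\left(P \right)} = 5 - \left(\frac{11}{5} - P^{2} - P P\right) = 5 + \left(\left(P^{2} + P^{2}\right) - \frac{11}{5}\right) = 5 + \left(2 P^{2} - \frac{11}{5}\right) = 5 + \left(- \frac{11}{5} + 2 P^{2}\right) = \frac{14}{5} + 2 P^{2}$)
$U{\left(2 \right)} t + 48 = \left(\frac{14}{5} + 2 \cdot 2^{2}\right) 62 + 48 = \left(\frac{14}{5} + 2 \cdot 4\right) 62 + 48 = \left(\frac{14}{5} + 8\right) 62 + 48 = \frac{54}{5} \cdot 62 + 48 = \frac{3348}{5} + 48 = \frac{3588}{5}$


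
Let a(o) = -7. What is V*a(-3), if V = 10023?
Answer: -70161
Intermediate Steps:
V*a(-3) = 10023*(-7) = -70161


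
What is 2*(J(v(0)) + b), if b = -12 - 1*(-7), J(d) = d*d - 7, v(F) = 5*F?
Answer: -24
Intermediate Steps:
J(d) = -7 + d² (J(d) = d² - 7 = -7 + d²)
b = -5 (b = -12 + 7 = -5)
2*(J(v(0)) + b) = 2*((-7 + (5*0)²) - 5) = 2*((-7 + 0²) - 5) = 2*((-7 + 0) - 5) = 2*(-7 - 5) = 2*(-12) = -24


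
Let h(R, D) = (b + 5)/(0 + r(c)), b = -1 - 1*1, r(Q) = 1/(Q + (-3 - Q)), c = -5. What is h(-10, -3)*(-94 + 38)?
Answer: 504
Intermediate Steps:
r(Q) = -⅓ (r(Q) = 1/(-3) = -⅓)
b = -2 (b = -1 - 1 = -2)
h(R, D) = -9 (h(R, D) = (-2 + 5)/(0 - ⅓) = 3/(-⅓) = 3*(-3) = -9)
h(-10, -3)*(-94 + 38) = -9*(-94 + 38) = -9*(-56) = 504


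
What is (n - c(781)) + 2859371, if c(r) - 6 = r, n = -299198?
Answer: 2559386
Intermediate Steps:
c(r) = 6 + r
(n - c(781)) + 2859371 = (-299198 - (6 + 781)) + 2859371 = (-299198 - 1*787) + 2859371 = (-299198 - 787) + 2859371 = -299985 + 2859371 = 2559386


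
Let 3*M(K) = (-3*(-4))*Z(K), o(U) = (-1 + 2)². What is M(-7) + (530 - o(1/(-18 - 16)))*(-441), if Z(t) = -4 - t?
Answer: -233277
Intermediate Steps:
o(U) = 1 (o(U) = 1² = 1)
M(K) = -16 - 4*K (M(K) = ((-3*(-4))*(-4 - K))/3 = (12*(-4 - K))/3 = (-48 - 12*K)/3 = -16 - 4*K)
M(-7) + (530 - o(1/(-18 - 16)))*(-441) = (-16 - 4*(-7)) + (530 - 1*1)*(-441) = (-16 + 28) + (530 - 1)*(-441) = 12 + 529*(-441) = 12 - 233289 = -233277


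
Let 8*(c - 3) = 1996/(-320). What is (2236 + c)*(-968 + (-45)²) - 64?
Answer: 1514070317/640 ≈ 2.3657e+6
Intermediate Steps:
c = 1421/640 (c = 3 + (1996/(-320))/8 = 3 + (1996*(-1/320))/8 = 3 + (⅛)*(-499/80) = 3 - 499/640 = 1421/640 ≈ 2.2203)
(2236 + c)*(-968 + (-45)²) - 64 = (2236 + 1421/640)*(-968 + (-45)²) - 64 = 1432461*(-968 + 2025)/640 - 64 = (1432461/640)*1057 - 64 = 1514111277/640 - 64 = 1514070317/640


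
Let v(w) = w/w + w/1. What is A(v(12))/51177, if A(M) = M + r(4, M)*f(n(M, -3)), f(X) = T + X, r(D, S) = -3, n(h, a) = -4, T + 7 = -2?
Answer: 52/51177 ≈ 0.0010161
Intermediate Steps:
T = -9 (T = -7 - 2 = -9)
f(X) = -9 + X
v(w) = 1 + w (v(w) = 1 + w*1 = 1 + w)
A(M) = 39 + M (A(M) = M - 3*(-9 - 4) = M - 3*(-13) = M + 39 = 39 + M)
A(v(12))/51177 = (39 + (1 + 12))/51177 = (39 + 13)*(1/51177) = 52*(1/51177) = 52/51177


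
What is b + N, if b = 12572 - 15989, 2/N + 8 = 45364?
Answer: -77490725/22678 ≈ -3417.0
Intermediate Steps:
N = 1/22678 (N = 2/(-8 + 45364) = 2/45356 = 2*(1/45356) = 1/22678 ≈ 4.4096e-5)
b = -3417
b + N = -3417 + 1/22678 = -77490725/22678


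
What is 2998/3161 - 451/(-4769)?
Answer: 15723073/15074809 ≈ 1.0430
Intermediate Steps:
2998/3161 - 451/(-4769) = 2998*(1/3161) - 451*(-1/4769) = 2998/3161 + 451/4769 = 15723073/15074809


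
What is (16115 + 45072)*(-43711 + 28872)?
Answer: -907953893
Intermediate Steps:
(16115 + 45072)*(-43711 + 28872) = 61187*(-14839) = -907953893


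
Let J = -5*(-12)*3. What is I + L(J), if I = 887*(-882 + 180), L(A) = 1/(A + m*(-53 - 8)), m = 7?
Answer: -153800479/247 ≈ -6.2267e+5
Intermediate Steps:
J = 180 (J = 60*3 = 180)
L(A) = 1/(-427 + A) (L(A) = 1/(A + 7*(-53 - 8)) = 1/(A + 7*(-61)) = 1/(A - 427) = 1/(-427 + A))
I = -622674 (I = 887*(-702) = -622674)
I + L(J) = -622674 + 1/(-427 + 180) = -622674 + 1/(-247) = -622674 - 1/247 = -153800479/247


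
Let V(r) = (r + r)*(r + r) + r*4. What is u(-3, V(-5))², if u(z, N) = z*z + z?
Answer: 36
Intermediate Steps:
V(r) = 4*r + 4*r² (V(r) = (2*r)*(2*r) + 4*r = 4*r² + 4*r = 4*r + 4*r²)
u(z, N) = z + z² (u(z, N) = z² + z = z + z²)
u(-3, V(-5))² = (-3*(1 - 3))² = (-3*(-2))² = 6² = 36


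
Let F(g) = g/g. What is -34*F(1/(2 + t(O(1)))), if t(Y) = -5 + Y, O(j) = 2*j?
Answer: -34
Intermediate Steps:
F(g) = 1
-34*F(1/(2 + t(O(1)))) = -34*1 = -34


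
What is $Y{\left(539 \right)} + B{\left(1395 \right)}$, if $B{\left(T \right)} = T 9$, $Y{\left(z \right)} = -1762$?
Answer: $10793$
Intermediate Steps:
$B{\left(T \right)} = 9 T$
$Y{\left(539 \right)} + B{\left(1395 \right)} = -1762 + 9 \cdot 1395 = -1762 + 12555 = 10793$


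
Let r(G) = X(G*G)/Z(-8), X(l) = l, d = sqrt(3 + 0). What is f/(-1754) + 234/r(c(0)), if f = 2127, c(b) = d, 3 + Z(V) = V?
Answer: -1507059/1754 ≈ -859.21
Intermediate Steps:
Z(V) = -3 + V
d = sqrt(3) ≈ 1.7320
c(b) = sqrt(3)
r(G) = -G**2/11 (r(G) = (G*G)/(-3 - 8) = G**2/(-11) = G**2*(-1/11) = -G**2/11)
f/(-1754) + 234/r(c(0)) = 2127/(-1754) + 234/((-(sqrt(3))**2/11)) = 2127*(-1/1754) + 234/((-1/11*3)) = -2127/1754 + 234/(-3/11) = -2127/1754 + 234*(-11/3) = -2127/1754 - 858 = -1507059/1754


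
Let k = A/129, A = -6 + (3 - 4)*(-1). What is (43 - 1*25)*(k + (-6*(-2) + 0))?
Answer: 9258/43 ≈ 215.30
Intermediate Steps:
A = -5 (A = -6 - 1*(-1) = -6 + 1 = -5)
k = -5/129 ≈ -0.038760
(43 - 1*25)*(k + (-6*(-2) + 0)) = (43 - 1*25)*(-5/129 + (-6*(-2) + 0)) = (43 - 25)*(-5/129 + (12 + 0)) = 18*(-5/129 + 12) = 18*(1543/129) = 9258/43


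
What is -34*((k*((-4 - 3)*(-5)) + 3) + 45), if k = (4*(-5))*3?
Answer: 69768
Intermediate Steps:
k = -60 (k = -20*3 = -60)
-34*((k*((-4 - 3)*(-5)) + 3) + 45) = -34*((-60*(-4 - 3)*(-5) + 3) + 45) = -34*((-(-420)*(-5) + 3) + 45) = -34*((-60*35 + 3) + 45) = -34*((-2100 + 3) + 45) = -34*(-2097 + 45) = -34*(-2052) = 69768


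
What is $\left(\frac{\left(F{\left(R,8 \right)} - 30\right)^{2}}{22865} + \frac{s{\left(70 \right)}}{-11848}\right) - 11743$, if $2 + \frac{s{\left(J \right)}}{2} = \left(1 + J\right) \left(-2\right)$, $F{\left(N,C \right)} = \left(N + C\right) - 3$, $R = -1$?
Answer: $- \frac{397652147999}{33863065} \approx -11743.0$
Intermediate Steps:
$F{\left(N,C \right)} = -3 + C + N$ ($F{\left(N,C \right)} = \left(C + N\right) - 3 = -3 + C + N$)
$s{\left(J \right)} = -8 - 4 J$ ($s{\left(J \right)} = -4 + 2 \left(1 + J\right) \left(-2\right) = -4 + 2 \left(-2 - 2 J\right) = -4 - \left(4 + 4 J\right) = -8 - 4 J$)
$\left(\frac{\left(F{\left(R,8 \right)} - 30\right)^{2}}{22865} + \frac{s{\left(70 \right)}}{-11848}\right) - 11743 = \left(\frac{\left(\left(-3 + 8 - 1\right) - 30\right)^{2}}{22865} + \frac{-8 - 280}{-11848}\right) - 11743 = \left(\left(4 - 30\right)^{2} \cdot \frac{1}{22865} + \left(-8 - 280\right) \left(- \frac{1}{11848}\right)\right) - 11743 = \left(\left(-26\right)^{2} \cdot \frac{1}{22865} - - \frac{36}{1481}\right) - 11743 = \left(676 \cdot \frac{1}{22865} + \frac{36}{1481}\right) - 11743 = \left(\frac{676}{22865} + \frac{36}{1481}\right) - 11743 = \frac{1824296}{33863065} - 11743 = - \frac{397652147999}{33863065}$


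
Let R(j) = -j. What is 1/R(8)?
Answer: -1/8 ≈ -0.12500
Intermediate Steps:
1/R(8) = 1/(-1*8) = 1/(-8) = -1/8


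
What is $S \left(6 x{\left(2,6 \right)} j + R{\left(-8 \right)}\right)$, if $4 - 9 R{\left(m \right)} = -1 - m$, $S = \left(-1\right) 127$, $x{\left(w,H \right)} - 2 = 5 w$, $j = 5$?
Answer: $- \frac{137033}{3} \approx -45678.0$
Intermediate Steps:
$x{\left(w,H \right)} = 2 + 5 w$
$S = -127$
$R{\left(m \right)} = \frac{5}{9} + \frac{m}{9}$ ($R{\left(m \right)} = \frac{4}{9} - \frac{-1 - m}{9} = \frac{4}{9} + \left(\frac{1}{9} + \frac{m}{9}\right) = \frac{5}{9} + \frac{m}{9}$)
$S \left(6 x{\left(2,6 \right)} j + R{\left(-8 \right)}\right) = - 127 \left(6 \left(2 + 5 \cdot 2\right) 5 + \left(\frac{5}{9} + \frac{1}{9} \left(-8\right)\right)\right) = - 127 \left(6 \left(2 + 10\right) 5 + \left(\frac{5}{9} - \frac{8}{9}\right)\right) = - 127 \left(6 \cdot 12 \cdot 5 - \frac{1}{3}\right) = - 127 \left(72 \cdot 5 - \frac{1}{3}\right) = - 127 \left(360 - \frac{1}{3}\right) = \left(-127\right) \frac{1079}{3} = - \frac{137033}{3}$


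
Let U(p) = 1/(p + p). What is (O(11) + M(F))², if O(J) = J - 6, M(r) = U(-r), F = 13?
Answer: 16641/676 ≈ 24.617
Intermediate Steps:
U(p) = 1/(2*p)
M(r) = -1/(2*r) (M(r) = 1/(2*((-r))) = (-1/r)/2 = -1/(2*r))
O(J) = -6 + J
(O(11) + M(F))² = ((-6 + 11) - ½/13)² = (5 - ½*1/13)² = (5 - 1/26)² = (129/26)² = 16641/676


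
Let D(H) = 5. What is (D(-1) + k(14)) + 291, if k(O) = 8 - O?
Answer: 290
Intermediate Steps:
(D(-1) + k(14)) + 291 = (5 + (8 - 1*14)) + 291 = (5 + (8 - 14)) + 291 = (5 - 6) + 291 = -1 + 291 = 290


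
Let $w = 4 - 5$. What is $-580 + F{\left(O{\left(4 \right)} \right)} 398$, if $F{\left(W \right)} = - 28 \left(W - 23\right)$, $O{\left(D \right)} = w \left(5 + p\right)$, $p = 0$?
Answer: $311452$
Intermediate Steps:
$w = -1$
$O{\left(D \right)} = -5$ ($O{\left(D \right)} = - (5 + 0) = \left(-1\right) 5 = -5$)
$F{\left(W \right)} = 644 - 28 W$ ($F{\left(W \right)} = - 28 \left(-23 + W\right) = 644 - 28 W$)
$-580 + F{\left(O{\left(4 \right)} \right)} 398 = -580 + \left(644 - -140\right) 398 = -580 + \left(644 + 140\right) 398 = -580 + 784 \cdot 398 = -580 + 312032 = 311452$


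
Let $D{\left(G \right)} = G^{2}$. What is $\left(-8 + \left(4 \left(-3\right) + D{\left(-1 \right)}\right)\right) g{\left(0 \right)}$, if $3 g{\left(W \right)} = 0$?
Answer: $0$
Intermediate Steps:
$g{\left(W \right)} = 0$ ($g{\left(W \right)} = \frac{1}{3} \cdot 0 = 0$)
$\left(-8 + \left(4 \left(-3\right) + D{\left(-1 \right)}\right)\right) g{\left(0 \right)} = \left(-8 + \left(4 \left(-3\right) + \left(-1\right)^{2}\right)\right) 0 = \left(-8 + \left(-12 + 1\right)\right) 0 = \left(-8 - 11\right) 0 = \left(-19\right) 0 = 0$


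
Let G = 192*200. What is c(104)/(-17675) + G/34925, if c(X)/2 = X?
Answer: 26858224/24691975 ≈ 1.0877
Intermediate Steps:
c(X) = 2*X
G = 38400
c(104)/(-17675) + G/34925 = (2*104)/(-17675) + 38400/34925 = 208*(-1/17675) + 38400*(1/34925) = -208/17675 + 1536/1397 = 26858224/24691975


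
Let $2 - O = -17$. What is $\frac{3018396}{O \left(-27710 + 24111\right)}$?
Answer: $- \frac{3018396}{68381} \approx -44.141$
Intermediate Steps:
$O = 19$ ($O = 2 - -17 = 2 + 17 = 19$)
$\frac{3018396}{O \left(-27710 + 24111\right)} = \frac{3018396}{19 \left(-27710 + 24111\right)} = \frac{3018396}{19 \left(-3599\right)} = \frac{3018396}{-68381} = 3018396 \left(- \frac{1}{68381}\right) = - \frac{3018396}{68381}$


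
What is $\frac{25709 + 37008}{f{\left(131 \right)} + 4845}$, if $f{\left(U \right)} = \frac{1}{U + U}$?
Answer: $\frac{16431854}{1269391} \approx 12.945$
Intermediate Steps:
$f{\left(U \right)} = \frac{1}{2 U}$
$\frac{25709 + 37008}{f{\left(131 \right)} + 4845} = \frac{25709 + 37008}{\frac{1}{2 \cdot 131} + 4845} = \frac{62717}{\frac{1}{2} \cdot \frac{1}{131} + 4845} = \frac{62717}{\frac{1}{262} + 4845} = \frac{62717}{\frac{1269391}{262}} = 62717 \cdot \frac{262}{1269391} = \frac{16431854}{1269391}$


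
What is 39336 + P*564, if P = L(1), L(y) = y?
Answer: 39900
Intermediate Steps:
P = 1
39336 + P*564 = 39336 + 1*564 = 39336 + 564 = 39900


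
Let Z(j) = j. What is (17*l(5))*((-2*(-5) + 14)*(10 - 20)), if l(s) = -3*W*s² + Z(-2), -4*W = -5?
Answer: 390660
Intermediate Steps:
W = 5/4 (W = -¼*(-5) = 5/4 ≈ 1.2500)
l(s) = -2 - 15*s²/4 (l(s) = -15*s²/4 - 2 = -2 - 15*s²/4)
(17*l(5))*((-2*(-5) + 14)*(10 - 20)) = (17*(-2 - 15/4*5²))*((-2*(-5) + 14)*(10 - 20)) = (17*(-2 - 15/4*25))*((10 + 14)*(-10)) = (17*(-2 - 375/4))*(24*(-10)) = (17*(-383/4))*(-240) = -6511/4*(-240) = 390660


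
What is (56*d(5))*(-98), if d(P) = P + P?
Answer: -54880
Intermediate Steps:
d(P) = 2*P
(56*d(5))*(-98) = (56*(2*5))*(-98) = (56*10)*(-98) = 560*(-98) = -54880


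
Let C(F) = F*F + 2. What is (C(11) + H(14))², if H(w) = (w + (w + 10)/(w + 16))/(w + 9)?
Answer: 202179961/13225 ≈ 15288.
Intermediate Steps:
C(F) = 2 + F² (C(F) = F² + 2 = 2 + F²)
H(w) = (w + (10 + w)/(16 + w))/(9 + w)
(C(11) + H(14))² = ((2 + 11²) + (10 + 14² + 17*14)/(144 + 14² + 25*14))² = ((2 + 121) + (10 + 196 + 238)/(144 + 196 + 350))² = (123 + 444/690)² = (123 + (1/690)*444)² = (123 + 74/115)² = (14219/115)² = 202179961/13225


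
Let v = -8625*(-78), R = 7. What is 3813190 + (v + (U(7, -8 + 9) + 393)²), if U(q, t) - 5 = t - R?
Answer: 4639604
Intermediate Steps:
U(q, t) = -2 + t (U(q, t) = 5 + (t - 1*7) = 5 + (t - 7) = 5 + (-7 + t) = -2 + t)
v = 672750
3813190 + (v + (U(7, -8 + 9) + 393)²) = 3813190 + (672750 + ((-2 + (-8 + 9)) + 393)²) = 3813190 + (672750 + ((-2 + 1) + 393)²) = 3813190 + (672750 + (-1 + 393)²) = 3813190 + (672750 + 392²) = 3813190 + (672750 + 153664) = 3813190 + 826414 = 4639604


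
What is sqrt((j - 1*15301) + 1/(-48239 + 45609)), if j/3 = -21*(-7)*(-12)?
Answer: I*sqrt(142439724330)/2630 ≈ 143.5*I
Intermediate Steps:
j = -5292 (j = 3*(-21*(-7)*(-12)) = 3*(147*(-12)) = 3*(-1764) = -5292)
sqrt((j - 1*15301) + 1/(-48239 + 45609)) = sqrt((-5292 - 1*15301) + 1/(-48239 + 45609)) = sqrt((-5292 - 15301) + 1/(-2630)) = sqrt(-20593 - 1/2630) = sqrt(-54159591/2630) = I*sqrt(142439724330)/2630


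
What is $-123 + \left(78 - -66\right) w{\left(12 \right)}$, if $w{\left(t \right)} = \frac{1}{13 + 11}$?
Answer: $-117$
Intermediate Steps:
$w{\left(t \right)} = \frac{1}{24}$
$-123 + \left(78 - -66\right) w{\left(12 \right)} = -123 + \left(78 - -66\right) \frac{1}{24} = -123 + \left(78 + 66\right) \frac{1}{24} = -123 + 144 \cdot \frac{1}{24} = -123 + 6 = -117$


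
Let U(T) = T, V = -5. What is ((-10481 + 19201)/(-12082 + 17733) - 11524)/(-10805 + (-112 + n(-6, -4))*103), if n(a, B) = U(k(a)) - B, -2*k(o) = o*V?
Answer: 32556702/66325787 ≈ 0.49086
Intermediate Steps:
k(o) = 5*o/2 (k(o) = -o*(-5)/2 = -(-5)*o/2 = 5*o/2)
n(a, B) = -B + 5*a/2 (n(a, B) = 5*a/2 - B = -B + 5*a/2)
((-10481 + 19201)/(-12082 + 17733) - 11524)/(-10805 + (-112 + n(-6, -4))*103) = ((-10481 + 19201)/(-12082 + 17733) - 11524)/(-10805 + (-112 + (-1*(-4) + (5/2)*(-6)))*103) = (8720/5651 - 11524)/(-10805 + (-112 + (4 - 15))*103) = (8720*(1/5651) - 11524)/(-10805 + (-112 - 11)*103) = (8720/5651 - 11524)/(-10805 - 123*103) = -65113404/(5651*(-10805 - 12669)) = -65113404/5651/(-23474) = -65113404/5651*(-1/23474) = 32556702/66325787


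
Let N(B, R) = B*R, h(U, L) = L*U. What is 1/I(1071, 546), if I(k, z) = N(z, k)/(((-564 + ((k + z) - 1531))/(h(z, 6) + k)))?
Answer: -239/1270988901 ≈ -1.8804e-7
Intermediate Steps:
I(k, z) = k*z*(k + 6*z)/(-2095 + k + z) (I(k, z) = (z*k)/(((-564 + ((k + z) - 1531))/(6*z + k))) = (k*z)/(((-564 + (-1531 + k + z))/(k + 6*z))) = (k*z)/(((-2095 + k + z)/(k + 6*z))) = (k*z)*((k + 6*z)/(-2095 + k + z)) = k*z*(k + 6*z)/(-2095 + k + z))
1/I(1071, 546) = 1/(1071*546*(1071 + 6*546)/(-2095 + 1071 + 546)) = 1/(1071*546*(1071 + 3276)/(-478)) = 1/(1071*546*(-1/478)*4347) = 1/(-1270988901/239) = -239/1270988901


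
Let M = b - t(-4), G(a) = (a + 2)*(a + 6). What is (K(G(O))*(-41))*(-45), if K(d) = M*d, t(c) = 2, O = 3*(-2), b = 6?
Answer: 0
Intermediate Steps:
O = -6
G(a) = (2 + a)*(6 + a)
M = 4 (M = 6 - 1*2 = 6 - 2 = 4)
K(d) = 4*d
(K(G(O))*(-41))*(-45) = ((4*(12 + (-6)² + 8*(-6)))*(-41))*(-45) = ((4*(12 + 36 - 48))*(-41))*(-45) = ((4*0)*(-41))*(-45) = (0*(-41))*(-45) = 0*(-45) = 0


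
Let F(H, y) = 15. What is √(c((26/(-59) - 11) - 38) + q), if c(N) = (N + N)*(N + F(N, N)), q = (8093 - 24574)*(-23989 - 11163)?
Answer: 4*√126043424035/59 ≈ 24070.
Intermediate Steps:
q = 579340112 (q = -16481*(-35152) = 579340112)
c(N) = 2*N*(15 + N) (c(N) = (N + N)*(N + 15) = (2*N)*(15 + N) = 2*N*(15 + N))
√(c((26/(-59) - 11) - 38) + q) = √(2*((26/(-59) - 11) - 38)*(15 + ((26/(-59) - 11) - 38)) + 579340112) = √(2*((26*(-1/59) - 11) - 38)*(15 + ((26*(-1/59) - 11) - 38)) + 579340112) = √(2*((-26/59 - 11) - 38)*(15 + ((-26/59 - 11) - 38)) + 579340112) = √(2*(-675/59 - 38)*(15 + (-675/59 - 38)) + 579340112) = √(2*(-2917/59)*(15 - 2917/59) + 579340112) = √(2*(-2917/59)*(-2032/59) + 579340112) = √(11854688/3481 + 579340112) = √(2016694784560/3481) = 4*√126043424035/59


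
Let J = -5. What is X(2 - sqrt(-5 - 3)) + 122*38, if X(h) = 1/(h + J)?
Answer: 78809/17 + 2*I*sqrt(2)/17 ≈ 4635.8 + 0.16638*I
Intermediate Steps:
X(h) = 1/(-5 + h) (X(h) = 1/(h - 5) = 1/(-5 + h))
X(2 - sqrt(-5 - 3)) + 122*38 = 1/(-5 + (2 - sqrt(-5 - 3))) + 122*38 = 1/(-5 + (2 - sqrt(-8))) + 4636 = 1/(-5 + (2 - 2*I*sqrt(2))) + 4636 = 1/(-3 - 2*I*sqrt(2)) + 4636 = 4636 + 1/(-3 - 2*I*sqrt(2))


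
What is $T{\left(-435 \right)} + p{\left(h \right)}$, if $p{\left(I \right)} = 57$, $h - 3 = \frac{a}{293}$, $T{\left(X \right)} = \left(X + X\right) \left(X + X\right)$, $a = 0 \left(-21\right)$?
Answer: $756957$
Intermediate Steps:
$a = 0$
$T{\left(X \right)} = 4 X^{2}$ ($T{\left(X \right)} = 2 X 2 X = 4 X^{2}$)
$h = 3$ ($h = 3 + \frac{0}{293} = 3 + 0 \cdot \frac{1}{293} = 3 + 0 = 3$)
$T{\left(-435 \right)} + p{\left(h \right)} = 4 \left(-435\right)^{2} + 57 = 4 \cdot 189225 + 57 = 756900 + 57 = 756957$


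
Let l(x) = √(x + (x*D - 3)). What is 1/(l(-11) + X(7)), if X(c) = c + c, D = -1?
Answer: 14/199 - I*√3/199 ≈ 0.070352 - 0.0087038*I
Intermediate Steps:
l(x) = I*√3 (l(x) = √(x + (x*(-1) - 3)) = √(x + (-x - 3)) = √(x + (-3 - x)) = √(-3) = I*√3)
X(c) = 2*c
1/(l(-11) + X(7)) = 1/(I*√3 + 2*7) = 1/(I*√3 + 14) = 1/(14 + I*√3)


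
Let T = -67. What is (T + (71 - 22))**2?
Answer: 324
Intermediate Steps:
(T + (71 - 22))**2 = (-67 + (71 - 22))**2 = (-67 + 49)**2 = (-18)**2 = 324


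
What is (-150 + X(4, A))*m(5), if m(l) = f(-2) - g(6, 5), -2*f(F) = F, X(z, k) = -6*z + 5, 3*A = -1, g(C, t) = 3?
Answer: 338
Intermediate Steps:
A = -⅓ (A = (⅓)*(-1) = -⅓ ≈ -0.33333)
X(z, k) = 5 - 6*z
f(F) = -F/2
m(l) = -2 (m(l) = -½*(-2) - 1*3 = 1 - 3 = -2)
(-150 + X(4, A))*m(5) = (-150 + (5 - 6*4))*(-2) = (-150 + (5 - 24))*(-2) = (-150 - 19)*(-2) = -169*(-2) = 338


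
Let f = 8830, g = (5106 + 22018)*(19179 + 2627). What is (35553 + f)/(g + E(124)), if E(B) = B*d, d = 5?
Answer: 44383/591466564 ≈ 7.5039e-5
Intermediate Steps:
g = 591465944 (g = 27124*21806 = 591465944)
E(B) = 5*B (E(B) = B*5 = 5*B)
(35553 + f)/(g + E(124)) = (35553 + 8830)/(591465944 + 5*124) = 44383/(591465944 + 620) = 44383/591466564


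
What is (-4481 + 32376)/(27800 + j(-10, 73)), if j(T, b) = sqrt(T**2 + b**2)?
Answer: 775481000/772834571 - 27895*sqrt(5429)/772834571 ≈ 1.0008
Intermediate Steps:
(-4481 + 32376)/(27800 + j(-10, 73)) = (-4481 + 32376)/(27800 + sqrt((-10)**2 + 73**2)) = 27895/(27800 + sqrt(100 + 5329)) = 27895/(27800 + sqrt(5429))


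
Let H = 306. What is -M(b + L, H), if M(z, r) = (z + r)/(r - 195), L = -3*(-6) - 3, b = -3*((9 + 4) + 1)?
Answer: -93/37 ≈ -2.5135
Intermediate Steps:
b = -42 (b = -3*(13 + 1) = -3*14 = -42)
L = 15 (L = 18 - 3 = 15)
M(z, r) = (r + z)/(-195 + r)
-M(b + L, H) = -(306 + (-42 + 15))/(-195 + 306) = -(306 - 27)/111 = -279/111 = -1*93/37 = -93/37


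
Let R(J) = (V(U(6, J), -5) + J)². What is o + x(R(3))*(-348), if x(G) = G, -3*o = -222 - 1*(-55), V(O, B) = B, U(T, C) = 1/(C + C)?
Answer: -4009/3 ≈ -1336.3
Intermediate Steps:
U(T, C) = 1/(2*C)
o = 167/3 (o = -(-222 - 1*(-55))/3 = -(-222 + 55)/3 = -⅓*(-167) = 167/3 ≈ 55.667)
R(J) = (-5 + J)²
o + x(R(3))*(-348) = 167/3 + (-5 + 3)²*(-348) = 167/3 + (-2)²*(-348) = 167/3 + 4*(-348) = 167/3 - 1392 = -4009/3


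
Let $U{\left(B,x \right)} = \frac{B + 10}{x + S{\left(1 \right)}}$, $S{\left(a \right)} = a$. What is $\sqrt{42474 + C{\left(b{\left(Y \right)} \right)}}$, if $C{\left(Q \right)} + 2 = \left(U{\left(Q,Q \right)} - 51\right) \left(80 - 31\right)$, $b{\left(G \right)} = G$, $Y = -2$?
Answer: $\sqrt{39581} \approx 198.95$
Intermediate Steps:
$U{\left(B,x \right)} = \frac{10 + B}{1 + x}$ ($U{\left(B,x \right)} = \frac{B + 10}{x + 1} = \frac{10 + B}{1 + x}$)
$C{\left(Q \right)} = -2501 + \frac{49 \left(10 + Q\right)}{1 + Q}$ ($C{\left(Q \right)} = -2 + \left(\frac{10 + Q}{1 + Q} - 51\right) \left(80 - 31\right) = -2 + \left(-51 + \frac{10 + Q}{1 + Q}\right) 49 = -2 - \left(2499 - \frac{49 \left(10 + Q\right)}{1 + Q}\right) = -2501 + \frac{49 \left(10 + Q\right)}{1 + Q}$)
$\sqrt{42474 + C{\left(b{\left(Y \right)} \right)}} = \sqrt{42474 + \frac{-2011 - -4904}{1 - 2}} = \sqrt{42474 + \frac{-2011 + 4904}{-1}} = \sqrt{42474 - 2893} = \sqrt{39581}$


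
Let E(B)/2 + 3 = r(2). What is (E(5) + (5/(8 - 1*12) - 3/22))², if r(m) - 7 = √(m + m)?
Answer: 218089/1936 ≈ 112.65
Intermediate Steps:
r(m) = 7 + √2*√m (r(m) = 7 + √(m + m) = 7 + √(2*m) = 7 + √2*√m)
E(B) = 12 (E(B) = -6 + 2*(7 + √2*√2) = -6 + 2*(7 + 2) = -6 + 2*9 = -6 + 18 = 12)
(E(5) + (5/(8 - 1*12) - 3/22))² = (12 + (5/(8 - 1*12) - 3/22))² = (12 + (5/(8 - 12) - 3*1/22))² = (12 + (5/(-4) - 3/22))² = (12 + (5*(-¼) - 3/22))² = (12 + (-5/4 - 3/22))² = (12 - 61/44)² = (467/44)² = 218089/1936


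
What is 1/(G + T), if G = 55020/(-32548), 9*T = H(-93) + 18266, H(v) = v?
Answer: 73233/147749906 ≈ 0.00049566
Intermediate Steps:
T = 18173/9 (T = (-93 + 18266)/9 = (1/9)*18173 = 18173/9 ≈ 2019.2)
G = -13755/8137 (G = 55020*(-1/32548) = -13755/8137 ≈ -1.6904)
1/(G + T) = 1/(-13755/8137 + 18173/9) = 1/(147749906/73233) = 73233/147749906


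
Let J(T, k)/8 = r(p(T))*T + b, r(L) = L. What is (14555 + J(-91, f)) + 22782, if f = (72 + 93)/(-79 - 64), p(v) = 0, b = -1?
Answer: 37329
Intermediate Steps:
f = -15/13 (f = 165/(-143) = 165*(-1/143) = -15/13 ≈ -1.1538)
J(T, k) = -8 (J(T, k) = 8*(0*T - 1) = 8*(0 - 1) = 8*(-1) = -8)
(14555 + J(-91, f)) + 22782 = (14555 - 8) + 22782 = 14547 + 22782 = 37329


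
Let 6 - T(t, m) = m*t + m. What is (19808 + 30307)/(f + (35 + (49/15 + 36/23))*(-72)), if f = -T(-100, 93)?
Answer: -1921075/463101 ≈ -4.1483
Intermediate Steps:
T(t, m) = 6 - m - m*t (T(t, m) = 6 - (m*t + m) = 6 - (m + m*t) = 6 + (-m - m*t) = 6 - m - m*t)
f = -9213 (f = -(6 - 1*93 - 1*93*(-100)) = -(6 - 93 + 9300) = -1*9213 = -9213)
(19808 + 30307)/(f + (35 + (49/15 + 36/23))*(-72)) = (19808 + 30307)/(-9213 + (35 + (49/15 + 36/23))*(-72)) = 50115/(-9213 + (35 + (49*(1/15) + 36*(1/23)))*(-72)) = 50115/(-9213 + (35 + (49/15 + 36/23))*(-72)) = 50115/(-9213 + (35 + 1667/345)*(-72)) = 50115/(-9213 + (13742/345)*(-72)) = 50115/(-9213 - 329808/115) = 50115/(-1389303/115) = 50115*(-115/1389303) = -1921075/463101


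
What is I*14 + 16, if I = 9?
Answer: 142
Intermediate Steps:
I*14 + 16 = 9*14 + 16 = 126 + 16 = 142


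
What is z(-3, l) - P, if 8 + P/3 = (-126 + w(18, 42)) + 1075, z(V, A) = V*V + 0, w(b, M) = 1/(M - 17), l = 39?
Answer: -70353/25 ≈ -2814.1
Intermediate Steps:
w(b, M) = 1/(-17 + M)
z(V, A) = V² (z(V, A) = V² + 0 = V²)
P = 70578/25 (P = -24 + 3*((-126 + 1/(-17 + 42)) + 1075) = -24 + 3*((-126 + 1/25) + 1075) = -24 + 3*(-3149/25 + 1075) = -24 + 3*(23726/25) = -24 + 71178/25 = 70578/25 ≈ 2823.1)
z(-3, l) - P = (-3)² - 1*70578/25 = 9 - 70578/25 = -70353/25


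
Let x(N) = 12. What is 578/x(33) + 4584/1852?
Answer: 140683/2778 ≈ 50.642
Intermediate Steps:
578/x(33) + 4584/1852 = 578/12 + 4584/1852 = 578*(1/12) + 4584*(1/1852) = 289/6 + 1146/463 = 140683/2778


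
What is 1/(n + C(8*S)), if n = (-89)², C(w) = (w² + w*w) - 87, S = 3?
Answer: 1/8986 ≈ 0.00011128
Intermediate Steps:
C(w) = -87 + 2*w² (C(w) = (w² + w²) - 87 = 2*w² - 87 = -87 + 2*w²)
n = 7921
1/(n + C(8*S)) = 1/(7921 + (-87 + 2*(8*3)²)) = 1/(7921 + (-87 + 2*24²)) = 1/(7921 + (-87 + 2*576)) = 1/(7921 + (-87 + 1152)) = 1/(7921 + 1065) = 1/8986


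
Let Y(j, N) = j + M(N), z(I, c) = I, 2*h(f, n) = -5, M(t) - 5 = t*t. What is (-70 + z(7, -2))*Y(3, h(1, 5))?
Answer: -3591/4 ≈ -897.75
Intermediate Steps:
M(t) = 5 + t**2 (M(t) = 5 + t*t = 5 + t**2)
h(f, n) = -5/2 (h(f, n) = (1/2)*(-5) = -5/2)
Y(j, N) = 5 + j + N**2 (Y(j, N) = j + (5 + N**2) = 5 + j + N**2)
(-70 + z(7, -2))*Y(3, h(1, 5)) = (-70 + 7)*(5 + 3 + (-5/2)**2) = -63*(5 + 3 + 25/4) = -63*57/4 = -3591/4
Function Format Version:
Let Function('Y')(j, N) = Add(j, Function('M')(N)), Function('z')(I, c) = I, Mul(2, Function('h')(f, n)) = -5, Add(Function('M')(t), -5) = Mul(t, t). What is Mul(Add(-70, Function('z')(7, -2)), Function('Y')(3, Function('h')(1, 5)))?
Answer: Rational(-3591, 4) ≈ -897.75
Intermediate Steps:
Function('M')(t) = Add(5, Pow(t, 2)) (Function('M')(t) = Add(5, Mul(t, t)) = Add(5, Pow(t, 2)))
Function('h')(f, n) = Rational(-5, 2) (Function('h')(f, n) = Mul(Rational(1, 2), -5) = Rational(-5, 2))
Function('Y')(j, N) = Add(5, j, Pow(N, 2)) (Function('Y')(j, N) = Add(j, Add(5, Pow(N, 2))) = Add(5, j, Pow(N, 2)))
Mul(Add(-70, Function('z')(7, -2)), Function('Y')(3, Function('h')(1, 5))) = Mul(Add(-70, 7), Add(5, 3, Pow(Rational(-5, 2), 2))) = Mul(-63, Add(5, 3, Rational(25, 4))) = Mul(-63, Rational(57, 4)) = Rational(-3591, 4)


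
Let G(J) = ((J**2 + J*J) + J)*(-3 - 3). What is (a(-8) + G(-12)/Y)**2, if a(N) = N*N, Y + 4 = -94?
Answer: 15713296/2401 ≈ 6544.5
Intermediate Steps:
Y = -98 (Y = -4 - 94 = -98)
G(J) = -12*J**2 - 6*J (G(J) = ((J**2 + J**2) + J)*(-6) = (2*J**2 + J)*(-6) = (J + 2*J**2)*(-6) = -12*J**2 - 6*J)
a(N) = N**2
(a(-8) + G(-12)/Y)**2 = ((-8)**2 - 6*(-12)*(1 + 2*(-12))/(-98))**2 = (64 - 6*(-12)*(1 - 24)*(-1/98))**2 = (64 - 6*(-12)*(-23)*(-1/98))**2 = (64 - 1656*(-1/98))**2 = (64 + 828/49)**2 = (3964/49)**2 = 15713296/2401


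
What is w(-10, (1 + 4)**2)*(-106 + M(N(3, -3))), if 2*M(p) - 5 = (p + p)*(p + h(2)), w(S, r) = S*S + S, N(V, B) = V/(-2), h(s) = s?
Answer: -18765/2 ≈ -9382.5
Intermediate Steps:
N(V, B) = -V/2 (N(V, B) = V*(-1/2) = -V/2)
w(S, r) = S + S**2 (w(S, r) = S**2 + S = S + S**2)
M(p) = 5/2 + p*(2 + p) (M(p) = 5/2 + ((p + p)*(p + 2))/2 = 5/2 + ((2*p)*(2 + p))/2 = 5/2 + (2*p*(2 + p))/2 = 5/2 + p*(2 + p))
w(-10, (1 + 4)**2)*(-106 + M(N(3, -3))) = (-10*(1 - 10))*(-106 + (5/2 + (-1/2*3)**2 + 2*(-1/2*3))) = (-10*(-9))*(-106 + (5/2 + (-3/2)**2 + 2*(-3/2))) = 90*(-106 + (5/2 + 9/4 - 3)) = 90*(-106 + 7/4) = 90*(-417/4) = -18765/2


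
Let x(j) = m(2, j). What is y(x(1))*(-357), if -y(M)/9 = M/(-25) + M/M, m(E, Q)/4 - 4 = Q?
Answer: 3213/5 ≈ 642.60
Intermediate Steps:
m(E, Q) = 16 + 4*Q
x(j) = 16 + 4*j
y(M) = -9 + 9*M/25 (y(M) = -9*(M/(-25) + M/M) = -9*(M*(-1/25) + 1) = -9*(-M/25 + 1) = -9*(1 - M/25) = -9 + 9*M/25)
y(x(1))*(-357) = (-9 + 9*(16 + 4*1)/25)*(-357) = (-9 + 9*(16 + 4)/25)*(-357) = (-9 + (9/25)*20)*(-357) = (-9 + 36/5)*(-357) = -9/5*(-357) = 3213/5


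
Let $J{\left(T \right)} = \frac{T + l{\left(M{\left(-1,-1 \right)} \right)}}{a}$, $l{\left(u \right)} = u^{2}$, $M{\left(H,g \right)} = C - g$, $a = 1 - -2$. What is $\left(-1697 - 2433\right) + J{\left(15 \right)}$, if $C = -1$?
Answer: $-4125$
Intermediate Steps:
$a = 3$ ($a = 1 + 2 = 3$)
$M{\left(H,g \right)} = -1 - g$
$J{\left(T \right)} = \frac{T}{3}$ ($J{\left(T \right)} = \frac{T + \left(-1 - -1\right)^{2}}{3} = \frac{T + \left(-1 + 1\right)^{2}}{3} = \frac{T + 0^{2}}{3} = \frac{T + 0}{3} = \frac{T}{3}$)
$\left(-1697 - 2433\right) + J{\left(15 \right)} = \left(-1697 - 2433\right) + \frac{1}{3} \cdot 15 = \left(-1697 - 2433\right) + 5 = -4130 + 5 = -4125$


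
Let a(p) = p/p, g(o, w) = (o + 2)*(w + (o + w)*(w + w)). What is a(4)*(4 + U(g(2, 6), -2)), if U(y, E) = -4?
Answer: 0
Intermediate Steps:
g(o, w) = (2 + o)*(w + 2*w*(o + w)) (g(o, w) = (2 + o)*(w + (o + w)*(2*w)) = (2 + o)*(w + 2*w*(o + w)))
a(p) = 1
a(4)*(4 + U(g(2, 6), -2)) = 1*(4 - 4) = 1*0 = 0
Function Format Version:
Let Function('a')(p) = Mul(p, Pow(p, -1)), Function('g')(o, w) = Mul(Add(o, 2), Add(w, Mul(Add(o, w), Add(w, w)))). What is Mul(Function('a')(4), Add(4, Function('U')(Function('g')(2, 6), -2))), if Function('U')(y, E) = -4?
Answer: 0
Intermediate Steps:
Function('g')(o, w) = Mul(Add(2, o), Add(w, Mul(2, w, Add(o, w)))) (Function('g')(o, w) = Mul(Add(2, o), Add(w, Mul(Add(o, w), Mul(2, w)))) = Mul(Add(2, o), Add(w, Mul(2, w, Add(o, w)))))
Function('a')(p) = 1
Mul(Function('a')(4), Add(4, Function('U')(Function('g')(2, 6), -2))) = Mul(1, Add(4, -4)) = Mul(1, 0) = 0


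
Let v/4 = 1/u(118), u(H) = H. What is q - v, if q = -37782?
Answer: -2229140/59 ≈ -37782.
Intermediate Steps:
v = 2/59 (v = 4/118 = 4*(1/118) = 2/59 ≈ 0.033898)
q - v = -37782 - 1*2/59 = -37782 - 2/59 = -2229140/59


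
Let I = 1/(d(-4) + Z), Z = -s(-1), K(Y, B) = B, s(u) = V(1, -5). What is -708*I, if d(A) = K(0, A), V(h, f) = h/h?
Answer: 708/5 ≈ 141.60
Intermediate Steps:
V(h, f) = 1
s(u) = 1
Z = -1 (Z = -1*1 = -1)
d(A) = A
I = -⅕ (I = 1/(-4 - 1) = 1/(-5) = -⅕ ≈ -0.20000)
-708*I = -708*(-⅕) = 708/5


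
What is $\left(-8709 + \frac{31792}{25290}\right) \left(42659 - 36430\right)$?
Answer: $- \frac{685871508661}{12645} \approx -5.4241 \cdot 10^{7}$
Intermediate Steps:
$\left(-8709 + \frac{31792}{25290}\right) \left(42659 - 36430\right) = \left(-8709 + 31792 \cdot \frac{1}{25290}\right) 6229 = \left(-8709 + \frac{15896}{12645}\right) 6229 = \left(- \frac{110109409}{12645}\right) 6229 = - \frac{685871508661}{12645}$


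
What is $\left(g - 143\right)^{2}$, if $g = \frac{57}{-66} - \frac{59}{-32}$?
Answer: $\frac{2499100081}{123904} \approx 20170.0$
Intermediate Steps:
$g = \frac{345}{352}$ ($g = 57 \left(- \frac{1}{66}\right) - - \frac{59}{32} = - \frac{19}{22} + \frac{59}{32} = \frac{345}{352} \approx 0.98011$)
$\left(g - 143\right)^{2} = \left(\frac{345}{352} - 143\right)^{2} = \left(- \frac{49991}{352}\right)^{2} = \frac{2499100081}{123904}$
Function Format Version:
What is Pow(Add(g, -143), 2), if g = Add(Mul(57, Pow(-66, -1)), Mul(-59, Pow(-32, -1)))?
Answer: Rational(2499100081, 123904) ≈ 20170.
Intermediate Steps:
g = Rational(345, 352) (g = Add(Mul(57, Rational(-1, 66)), Mul(-59, Rational(-1, 32))) = Add(Rational(-19, 22), Rational(59, 32)) = Rational(345, 352) ≈ 0.98011)
Pow(Add(g, -143), 2) = Pow(Add(Rational(345, 352), -143), 2) = Pow(Rational(-49991, 352), 2) = Rational(2499100081, 123904)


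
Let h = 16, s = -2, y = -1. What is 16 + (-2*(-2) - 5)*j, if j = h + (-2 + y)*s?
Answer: -6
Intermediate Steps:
j = 22 (j = 16 + (-2 - 1)*(-2) = 16 - 3*(-2) = 16 + 6 = 22)
16 + (-2*(-2) - 5)*j = 16 + (-2*(-2) - 5)*22 = 16 + (4 - 5)*22 = 16 - 1*22 = 16 - 22 = -6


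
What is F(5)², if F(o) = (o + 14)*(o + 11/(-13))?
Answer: 1052676/169 ≈ 6228.9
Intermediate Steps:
F(o) = (14 + o)*(-11/13 + o) (F(o) = (14 + o)*(o + 11*(-1/13)) = (14 + o)*(o - 11/13) = (14 + o)*(-11/13 + o))
F(5)² = (-154/13 + 5² + (171/13)*5)² = (-154/13 + 25 + 855/13)² = (1026/13)² = 1052676/169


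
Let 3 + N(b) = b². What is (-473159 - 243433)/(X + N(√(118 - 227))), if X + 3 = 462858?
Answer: -716592/462743 ≈ -1.5486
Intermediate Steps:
X = 462855 (X = -3 + 462858 = 462855)
N(b) = -3 + b²
(-473159 - 243433)/(X + N(√(118 - 227))) = (-473159 - 243433)/(462855 + (-3 + (√(118 - 227))²)) = -716592/(462855 + (-3 + (√(-109))²)) = -716592/(462855 + (-3 + (I*√109)²)) = -716592/(462855 + (-3 - 109)) = -716592/(462855 - 112) = -716592/462743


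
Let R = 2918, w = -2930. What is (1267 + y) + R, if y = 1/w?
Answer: 12262049/2930 ≈ 4185.0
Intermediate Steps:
y = -1/2930 (y = 1/(-2930) = -1/2930 ≈ -0.00034130)
(1267 + y) + R = (1267 - 1/2930) + 2918 = 3712309/2930 + 2918 = 12262049/2930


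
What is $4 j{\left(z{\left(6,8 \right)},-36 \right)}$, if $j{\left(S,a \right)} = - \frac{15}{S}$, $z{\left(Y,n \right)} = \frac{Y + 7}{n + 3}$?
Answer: $- \frac{660}{13} \approx -50.769$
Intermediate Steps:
$z{\left(Y,n \right)} = \frac{7 + Y}{3 + n}$
$4 j{\left(z{\left(6,8 \right)},-36 \right)} = 4 \left(- \frac{15}{\frac{1}{3 + 8} \left(7 + 6\right)}\right) = 4 \left(- \frac{15}{\frac{1}{11} \cdot 13}\right) = 4 \left(- \frac{15}{\frac{13}{11}}\right) = 4 \left(\left(-15\right) \frac{11}{13}\right) = 4 \left(- \frac{165}{13}\right) = - \frac{660}{13}$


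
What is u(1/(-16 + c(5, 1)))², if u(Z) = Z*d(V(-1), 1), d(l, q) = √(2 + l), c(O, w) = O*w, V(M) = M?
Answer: 1/121 ≈ 0.0082645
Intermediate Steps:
u(Z) = Z (u(Z) = Z*√(2 - 1) = Z*√1 = Z*1 = Z)
u(1/(-16 + c(5, 1)))² = (1/(-16 + 5*1))² = (1/(-16 + 5))² = (1/(-11))² = (-1/11)² = 1/121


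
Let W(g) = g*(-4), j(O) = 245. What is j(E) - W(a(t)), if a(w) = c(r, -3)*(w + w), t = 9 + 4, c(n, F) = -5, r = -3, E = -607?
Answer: -275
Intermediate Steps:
t = 13
a(w) = -10*w (a(w) = -5*(w + w) = -10*w)
W(g) = -4*g
j(E) - W(a(t)) = 245 - (-4)*(-10*13) = 245 - (-4)*(-130) = 245 - 1*520 = 245 - 520 = -275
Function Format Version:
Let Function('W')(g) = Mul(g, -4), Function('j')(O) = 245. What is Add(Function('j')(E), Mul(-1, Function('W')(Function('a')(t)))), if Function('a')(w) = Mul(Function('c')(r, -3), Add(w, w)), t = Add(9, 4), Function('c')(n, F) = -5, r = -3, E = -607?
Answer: -275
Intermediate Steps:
t = 13
Function('a')(w) = Mul(-10, w) (Function('a')(w) = Mul(-5, Add(w, w)) = Mul(-5, Mul(2, w)) = Mul(-10, w))
Function('W')(g) = Mul(-4, g)
Add(Function('j')(E), Mul(-1, Function('W')(Function('a')(t)))) = Add(245, Mul(-1, Mul(-4, Mul(-10, 13)))) = Add(245, Mul(-1, Mul(-4, -130))) = Add(245, Mul(-1, 520)) = Add(245, -520) = -275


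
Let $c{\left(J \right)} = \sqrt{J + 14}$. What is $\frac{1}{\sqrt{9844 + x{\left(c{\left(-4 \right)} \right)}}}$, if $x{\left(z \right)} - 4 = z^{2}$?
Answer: $\frac{\sqrt{9858}}{9858} \approx 0.010072$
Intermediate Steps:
$c{\left(J \right)} = \sqrt{14 + J}$
$x{\left(z \right)} = 4 + z^{2}$
$\frac{1}{\sqrt{9844 + x{\left(c{\left(-4 \right)} \right)}}} = \frac{1}{\sqrt{9844 + \left(4 + \left(\sqrt{14 - 4}\right)^{2}\right)}} = \frac{1}{\sqrt{9844 + \left(4 + \left(\sqrt{10}\right)^{2}\right)}} = \frac{1}{\sqrt{9844 + \left(4 + 10\right)}} = \frac{1}{\sqrt{9844 + 14}} = \frac{1}{\sqrt{9858}} = \frac{\sqrt{9858}}{9858}$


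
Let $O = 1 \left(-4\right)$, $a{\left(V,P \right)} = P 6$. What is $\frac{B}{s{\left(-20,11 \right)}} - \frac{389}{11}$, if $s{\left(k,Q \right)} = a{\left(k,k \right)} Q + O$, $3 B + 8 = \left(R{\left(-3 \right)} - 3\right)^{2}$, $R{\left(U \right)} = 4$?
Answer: $- \frac{1545031}{43692} \approx -35.362$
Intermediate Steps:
$a{\left(V,P \right)} = 6 P$
$O = -4$
$B = - \frac{7}{3}$ ($B = - \frac{8}{3} + \frac{\left(4 - 3\right)^{2}}{3} = - \frac{8}{3} + \frac{1^{2}}{3} = - \frac{8}{3} + \frac{1}{3} \cdot 1 = - \frac{8}{3} + \frac{1}{3} = - \frac{7}{3} \approx -2.3333$)
$s{\left(k,Q \right)} = -4 + 6 Q k$ ($s{\left(k,Q \right)} = 6 k Q - 4 = 6 Q k - 4 = -4 + 6 Q k$)
$\frac{B}{s{\left(-20,11 \right)}} - \frac{389}{11} = - \frac{7}{3 \left(-4 + 6 \cdot 11 \left(-20\right)\right)} - \frac{389}{11} = - \frac{7}{3 \left(-4 - 1320\right)} - \frac{389}{11} = - \frac{7}{3 \left(-1324\right)} - \frac{389}{11} = \left(- \frac{7}{3}\right) \left(- \frac{1}{1324}\right) - \frac{389}{11} = \frac{7}{3972} - \frac{389}{11} = - \frac{1545031}{43692}$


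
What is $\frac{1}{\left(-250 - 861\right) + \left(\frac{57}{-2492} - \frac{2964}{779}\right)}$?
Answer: $- \frac{102172}{113904181} \approx -0.000897$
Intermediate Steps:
$\frac{1}{\left(-250 - 861\right) + \left(\frac{57}{-2492} - \frac{2964}{779}\right)} = \frac{1}{\left(-250 - 861\right) + \left(57 \left(- \frac{1}{2492}\right) - \frac{156}{41}\right)} = \frac{1}{-1111 - \frac{391089}{102172}} = \frac{1}{- \frac{113904181}{102172}} = - \frac{102172}{113904181}$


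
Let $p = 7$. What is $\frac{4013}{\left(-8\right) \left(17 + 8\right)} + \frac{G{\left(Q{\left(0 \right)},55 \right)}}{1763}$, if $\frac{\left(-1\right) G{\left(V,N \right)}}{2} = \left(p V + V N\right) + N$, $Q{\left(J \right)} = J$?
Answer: $- \frac{7096919}{352600} \approx -20.127$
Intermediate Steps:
$G{\left(V,N \right)} = - 14 V - 2 N - 2 N V$ ($G{\left(V,N \right)} = - 2 \left(\left(7 V + V N\right) + N\right) = - 2 \left(\left(7 V + N V\right) + N\right) = - 2 \left(N + 7 V + N V\right) = - 14 V - 2 N - 2 N V$)
$\frac{4013}{\left(-8\right) \left(17 + 8\right)} + \frac{G{\left(Q{\left(0 \right)},55 \right)}}{1763} = \frac{4013}{\left(-8\right) \left(17 + 8\right)} + \frac{\left(-14\right) 0 - 110 - 110 \cdot 0}{1763} = \frac{4013}{\left(-8\right) 25} + \left(0 - 110 + 0\right) \frac{1}{1763} = \frac{4013}{-200} - \frac{110}{1763} = 4013 \left(- \frac{1}{200}\right) - \frac{110}{1763} = - \frac{4013}{200} - \frac{110}{1763} = - \frac{7096919}{352600}$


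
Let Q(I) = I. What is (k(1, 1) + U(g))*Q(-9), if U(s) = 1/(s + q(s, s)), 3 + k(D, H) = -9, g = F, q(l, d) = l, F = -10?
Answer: 2169/20 ≈ 108.45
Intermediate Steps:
g = -10
k(D, H) = -12 (k(D, H) = -3 - 9 = -12)
U(s) = 1/(2*s) (U(s) = 1/(s + s) = 1/(2*s))
(k(1, 1) + U(g))*Q(-9) = (-12 + (1/2)/(-10))*(-9) = (-12 + (1/2)*(-1/10))*(-9) = (-12 - 1/20)*(-9) = -241/20*(-9) = 2169/20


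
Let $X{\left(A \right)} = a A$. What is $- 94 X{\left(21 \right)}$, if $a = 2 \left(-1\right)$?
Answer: $3948$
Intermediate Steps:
$a = -2$
$X{\left(A \right)} = - 2 A$
$- 94 X{\left(21 \right)} = - 94 \left(\left(-2\right) 21\right) = \left(-94\right) \left(-42\right) = 3948$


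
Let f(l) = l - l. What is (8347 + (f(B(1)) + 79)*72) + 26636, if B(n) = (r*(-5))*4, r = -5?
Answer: 40671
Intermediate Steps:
B(n) = 100 (B(n) = -5*(-5)*4 = 25*4 = 100)
f(l) = 0
(8347 + (f(B(1)) + 79)*72) + 26636 = (8347 + (0 + 79)*72) + 26636 = (8347 + 79*72) + 26636 = (8347 + 5688) + 26636 = 14035 + 26636 = 40671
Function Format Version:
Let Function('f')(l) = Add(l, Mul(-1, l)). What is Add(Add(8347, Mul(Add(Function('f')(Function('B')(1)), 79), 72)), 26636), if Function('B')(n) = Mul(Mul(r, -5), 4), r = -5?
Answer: 40671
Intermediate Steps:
Function('B')(n) = 100 (Function('B')(n) = Mul(Mul(-5, -5), 4) = Mul(25, 4) = 100)
Function('f')(l) = 0
Add(Add(8347, Mul(Add(Function('f')(Function('B')(1)), 79), 72)), 26636) = Add(Add(8347, Mul(Add(0, 79), 72)), 26636) = Add(Add(8347, Mul(79, 72)), 26636) = Add(Add(8347, 5688), 26636) = Add(14035, 26636) = 40671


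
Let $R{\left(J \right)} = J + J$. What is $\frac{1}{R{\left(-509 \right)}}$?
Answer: $- \frac{1}{1018} \approx -0.00098232$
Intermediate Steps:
$R{\left(J \right)} = 2 J$
$\frac{1}{R{\left(-509 \right)}} = \frac{1}{2 \left(-509\right)} = \frac{1}{-1018} = - \frac{1}{1018}$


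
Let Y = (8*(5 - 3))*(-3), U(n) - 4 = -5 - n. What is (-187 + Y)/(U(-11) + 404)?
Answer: -235/414 ≈ -0.56763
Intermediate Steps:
U(n) = -1 - n (U(n) = 4 + (-5 - n) = -1 - n)
Y = -48 (Y = (8*2)*(-3) = 16*(-3) = -48)
(-187 + Y)/(U(-11) + 404) = (-187 - 48)/((-1 - 1*(-11)) + 404) = -235/((-1 + 11) + 404) = -235/(10 + 404) = -235/414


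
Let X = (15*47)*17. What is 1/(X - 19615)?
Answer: -1/7630 ≈ -0.00013106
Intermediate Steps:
X = 11985 (X = 705*17 = 11985)
1/(X - 19615) = 1/(11985 - 19615) = 1/(-7630) = -1/7630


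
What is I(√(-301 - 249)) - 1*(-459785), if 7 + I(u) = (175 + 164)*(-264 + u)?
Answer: 370282 + 1695*I*√22 ≈ 3.7028e+5 + 7950.3*I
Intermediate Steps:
I(u) = -89503 + 339*u (I(u) = -7 + (175 + 164)*(-264 + u) = -7 + 339*(-264 + u) = -7 + (-89496 + 339*u) = -89503 + 339*u)
I(√(-301 - 249)) - 1*(-459785) = (-89503 + 339*√(-301 - 249)) - 1*(-459785) = (-89503 + 339*√(-550)) + 459785 = (-89503 + 339*(5*I*√22)) + 459785 = (-89503 + 1695*I*√22) + 459785 = 370282 + 1695*I*√22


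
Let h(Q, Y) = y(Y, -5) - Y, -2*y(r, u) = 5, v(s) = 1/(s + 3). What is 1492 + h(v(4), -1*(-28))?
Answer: 2923/2 ≈ 1461.5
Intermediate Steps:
v(s) = 1/(3 + s)
y(r, u) = -5/2 (y(r, u) = -½*5 = -5/2)
h(Q, Y) = -5/2 - Y
1492 + h(v(4), -1*(-28)) = 1492 + (-5/2 - (-1)*(-28)) = 1492 + (-5/2 - 1*28) = 1492 + (-5/2 - 28) = 1492 - 61/2 = 2923/2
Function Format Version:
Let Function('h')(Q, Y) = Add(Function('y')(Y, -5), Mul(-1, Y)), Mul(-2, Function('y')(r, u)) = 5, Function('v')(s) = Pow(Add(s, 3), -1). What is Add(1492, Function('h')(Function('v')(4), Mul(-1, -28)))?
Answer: Rational(2923, 2) ≈ 1461.5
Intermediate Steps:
Function('v')(s) = Pow(Add(3, s), -1)
Function('y')(r, u) = Rational(-5, 2) (Function('y')(r, u) = Mul(Rational(-1, 2), 5) = Rational(-5, 2))
Function('h')(Q, Y) = Add(Rational(-5, 2), Mul(-1, Y))
Add(1492, Function('h')(Function('v')(4), Mul(-1, -28))) = Add(1492, Add(Rational(-5, 2), Mul(-1, Mul(-1, -28)))) = Add(1492, Add(Rational(-5, 2), Mul(-1, 28))) = Add(1492, Add(Rational(-5, 2), -28)) = Add(1492, Rational(-61, 2)) = Rational(2923, 2)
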